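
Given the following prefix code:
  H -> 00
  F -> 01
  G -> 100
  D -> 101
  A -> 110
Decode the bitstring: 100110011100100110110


Decoding step by step:
Bits 100 -> G
Bits 110 -> A
Bits 01 -> F
Bits 110 -> A
Bits 01 -> F
Bits 00 -> H
Bits 110 -> A
Bits 110 -> A


Decoded message: GAFAFHAA


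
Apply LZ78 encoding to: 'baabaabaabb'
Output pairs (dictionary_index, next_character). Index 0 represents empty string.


LZ78 encoding steps:
Dictionary: {0: ''}
Step 1: w='' (idx 0), next='b' -> output (0, 'b'), add 'b' as idx 1
Step 2: w='' (idx 0), next='a' -> output (0, 'a'), add 'a' as idx 2
Step 3: w='a' (idx 2), next='b' -> output (2, 'b'), add 'ab' as idx 3
Step 4: w='a' (idx 2), next='a' -> output (2, 'a'), add 'aa' as idx 4
Step 5: w='b' (idx 1), next='a' -> output (1, 'a'), add 'ba' as idx 5
Step 6: w='ab' (idx 3), next='b' -> output (3, 'b'), add 'abb' as idx 6


Encoded: [(0, 'b'), (0, 'a'), (2, 'b'), (2, 'a'), (1, 'a'), (3, 'b')]


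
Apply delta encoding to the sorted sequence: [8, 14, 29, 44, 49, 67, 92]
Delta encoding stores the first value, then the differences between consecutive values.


First value: 8
Deltas:
  14 - 8 = 6
  29 - 14 = 15
  44 - 29 = 15
  49 - 44 = 5
  67 - 49 = 18
  92 - 67 = 25


Delta encoded: [8, 6, 15, 15, 5, 18, 25]


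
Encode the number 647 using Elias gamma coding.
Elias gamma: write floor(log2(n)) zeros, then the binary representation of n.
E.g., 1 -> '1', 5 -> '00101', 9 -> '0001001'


num_bits = floor(log2(647)) + 1 = 10
leading_zeros = num_bits - 1 = 9
binary(647) = 1010000111

Elias gamma(647) = '000000000' + '1010000111' = 0000000001010000111 (19 bits)


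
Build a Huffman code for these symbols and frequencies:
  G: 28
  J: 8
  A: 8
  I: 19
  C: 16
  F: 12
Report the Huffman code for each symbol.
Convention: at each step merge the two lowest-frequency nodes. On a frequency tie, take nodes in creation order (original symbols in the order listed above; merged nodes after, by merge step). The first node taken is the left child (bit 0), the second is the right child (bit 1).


Huffman tree construction:
Step 1: Merge J(8) + A(8) = 16
Step 2: Merge F(12) + C(16) = 28
Step 3: Merge (J+A)(16) + I(19) = 35
Step 4: Merge G(28) + (F+C)(28) = 56
Step 5: Merge ((J+A)+I)(35) + (G+(F+C))(56) = 91
Read each symbol's code off the tree from the root (left child = 0, right child = 1).

Codes:
  G: 10 (length 2)
  J: 000 (length 3)
  A: 001 (length 3)
  I: 01 (length 2)
  C: 111 (length 3)
  F: 110 (length 3)
Average code length: 226/91 = 2.4835 bits/symbol


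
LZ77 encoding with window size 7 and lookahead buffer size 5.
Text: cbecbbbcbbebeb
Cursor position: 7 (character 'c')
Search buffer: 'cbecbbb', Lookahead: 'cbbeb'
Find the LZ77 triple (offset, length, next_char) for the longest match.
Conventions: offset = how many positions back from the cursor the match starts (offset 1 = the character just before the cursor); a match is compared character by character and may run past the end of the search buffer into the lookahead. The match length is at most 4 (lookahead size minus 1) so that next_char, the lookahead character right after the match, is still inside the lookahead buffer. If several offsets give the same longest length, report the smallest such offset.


Try each offset into the search buffer:
  offset=1 (pos 6, char 'b'): match length 0
  offset=2 (pos 5, char 'b'): match length 0
  offset=3 (pos 4, char 'b'): match length 0
  offset=4 (pos 3, char 'c'): match length 3
  offset=5 (pos 2, char 'e'): match length 0
  offset=6 (pos 1, char 'b'): match length 0
  offset=7 (pos 0, char 'c'): match length 2
Longest match has length 3 at offset 4.
next_char = character at position 7 + 3 = 10 -> 'e'

Best match: offset=4, length=3 (matching 'cbb' starting at position 3)
LZ77 triple: (4, 3, 'e')


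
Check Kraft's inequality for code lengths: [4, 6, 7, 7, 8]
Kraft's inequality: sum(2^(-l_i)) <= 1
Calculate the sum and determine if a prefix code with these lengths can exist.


Sum = 2^(-4) + 2^(-6) + 2^(-7) + 2^(-7) + 2^(-8)
    = 0.0625 + 0.015625 + 0.0078125 + 0.0078125 + 0.00390625
    = 25/256 = 0.09765625
Since 0.09765625 <= 1, Kraft's inequality IS satisfied.
A prefix code with these lengths CAN exist.

Kraft sum = 0.09765625. Satisfied.


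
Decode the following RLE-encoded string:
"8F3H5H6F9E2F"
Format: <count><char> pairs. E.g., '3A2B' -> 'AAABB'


Expanding each <count><char> pair:
  8F -> 'FFFFFFFF'
  3H -> 'HHH'
  5H -> 'HHHHH'
  6F -> 'FFFFFF'
  9E -> 'EEEEEEEEE'
  2F -> 'FF'

Decoded = FFFFFFFFHHHHHHHHFFFFFFEEEEEEEEEFF


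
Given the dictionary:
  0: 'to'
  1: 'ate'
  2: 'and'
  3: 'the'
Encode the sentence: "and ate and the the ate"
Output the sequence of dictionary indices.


Look up each word in the dictionary:
  'and' -> 2
  'ate' -> 1
  'and' -> 2
  'the' -> 3
  'the' -> 3
  'ate' -> 1

Encoded: [2, 1, 2, 3, 3, 1]


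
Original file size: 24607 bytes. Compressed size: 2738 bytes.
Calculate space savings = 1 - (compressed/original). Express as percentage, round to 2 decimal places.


ratio = compressed/original = 2738/24607 = 0.111269
savings = 1 - ratio = 1 - 0.111269 = 0.888731
as a percentage: 0.888731 * 100 = 88.87%

Space savings = 1 - 2738/24607 = 88.87%


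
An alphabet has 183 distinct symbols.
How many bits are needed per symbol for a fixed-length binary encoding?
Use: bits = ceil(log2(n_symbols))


log2(183) = 7.5157
Bracket: 2^7 = 128 < 183 <= 2^8 = 256
So ceil(log2(183)) = 8

bits = ceil(log2(183)) = ceil(7.5157) = 8 bits


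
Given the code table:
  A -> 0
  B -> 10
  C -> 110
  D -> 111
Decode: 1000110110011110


Decoding:
10 -> B
0 -> A
0 -> A
110 -> C
110 -> C
0 -> A
111 -> D
10 -> B


Result: BAACCADB


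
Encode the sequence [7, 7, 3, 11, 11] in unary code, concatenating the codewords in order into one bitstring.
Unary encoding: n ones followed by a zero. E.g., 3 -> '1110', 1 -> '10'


Encode each number as n ones followed by a terminating 0:
  7 -> 11111110 (8 bits)
  7 -> 11111110 (8 bits)
  3 -> 1110 (4 bits)
  11 -> 111111111110 (12 bits)
  11 -> 111111111110 (12 bits)
Total length = 8 + 8 + 4 + 12 + 12 = 44 bits.

Unary([7, 7, 3, 11, 11]) = 11111110111111101110111111111110111111111110 (44 bits)


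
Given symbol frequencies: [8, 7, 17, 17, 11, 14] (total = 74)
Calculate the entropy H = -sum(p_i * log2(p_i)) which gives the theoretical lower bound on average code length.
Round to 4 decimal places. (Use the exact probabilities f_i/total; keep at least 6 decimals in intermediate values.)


Per-symbol terms -p_i * log2(p_i) with p_i = f_i/74:
  p = 8/74 = 0.108108: log2(p) = -3.209453, -p*log2(p) = 0.346968
  p = 7/74 = 0.094595: log2(p) = -3.402098, -p*log2(p) = 0.321820
  p = 17/74 = 0.229730: log2(p) = -2.121991, -p*log2(p) = 0.487484
  p = 17/74 = 0.229730: log2(p) = -2.121991, -p*log2(p) = 0.487484
  p = 11/74 = 0.148649: log2(p) = -2.750022, -p*log2(p) = 0.408787
  p = 14/74 = 0.189189: log2(p) = -2.402098, -p*log2(p) = 0.454451
H = 0.346968 + 0.321820 + 0.487484 + 0.487484 + 0.408787 + 0.454451 = 2.506994

H = 2.507 bits/symbol


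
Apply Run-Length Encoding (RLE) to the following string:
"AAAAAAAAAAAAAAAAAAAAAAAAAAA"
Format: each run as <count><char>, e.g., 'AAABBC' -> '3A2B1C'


Scanning runs left to right:
  i=0: run of 'A' x 27 -> '27A'

RLE = 27A


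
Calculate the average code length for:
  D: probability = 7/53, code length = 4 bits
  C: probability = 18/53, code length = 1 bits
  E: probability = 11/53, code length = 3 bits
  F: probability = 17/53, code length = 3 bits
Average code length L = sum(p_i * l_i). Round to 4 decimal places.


Weighted contributions p_i * l_i:
  D: (7/53) * 4 = 28/53
  C: (18/53) * 1 = 18/53
  E: (11/53) * 3 = 33/53
  F: (17/53) * 3 = 51/53
Sum = (28 + 18 + 33 + 51)/53 = 130/53

L = 130/53 = 2.4528 bits/symbol


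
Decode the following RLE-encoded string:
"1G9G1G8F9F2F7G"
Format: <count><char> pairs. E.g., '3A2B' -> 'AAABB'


Expanding each <count><char> pair:
  1G -> 'G'
  9G -> 'GGGGGGGGG'
  1G -> 'G'
  8F -> 'FFFFFFFF'
  9F -> 'FFFFFFFFF'
  2F -> 'FF'
  7G -> 'GGGGGGG'

Decoded = GGGGGGGGGGGFFFFFFFFFFFFFFFFFFFGGGGGGG


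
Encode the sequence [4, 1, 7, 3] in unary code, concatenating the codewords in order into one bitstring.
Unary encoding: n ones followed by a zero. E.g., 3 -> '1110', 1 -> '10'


Encode each number as n ones followed by a terminating 0:
  4 -> 11110 (5 bits)
  1 -> 10 (2 bits)
  7 -> 11111110 (8 bits)
  3 -> 1110 (4 bits)
Total length = 5 + 2 + 8 + 4 = 19 bits.

Unary([4, 1, 7, 3]) = 1111010111111101110 (19 bits)


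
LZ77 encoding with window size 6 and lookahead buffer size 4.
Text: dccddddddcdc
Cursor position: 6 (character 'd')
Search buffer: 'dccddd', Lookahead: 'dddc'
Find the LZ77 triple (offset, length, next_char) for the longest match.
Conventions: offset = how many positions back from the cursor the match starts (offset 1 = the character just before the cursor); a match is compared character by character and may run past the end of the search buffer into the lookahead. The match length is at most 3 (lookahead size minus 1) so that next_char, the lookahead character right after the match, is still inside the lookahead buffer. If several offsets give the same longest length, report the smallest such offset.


Try each offset into the search buffer:
  offset=1 (pos 5, char 'd'): match length 3
  offset=2 (pos 4, char 'd'): match length 3
  offset=3 (pos 3, char 'd'): match length 3
  offset=4 (pos 2, char 'c'): match length 0
  offset=5 (pos 1, char 'c'): match length 0
  offset=6 (pos 0, char 'd'): match length 1
Longest match has length 3, found at offsets 1, 2, 3; take the smallest, offset 1.
next_char = character at position 6 + 3 = 9 -> 'c'

Best match: offset=1, length=3 (matching 'ddd' starting at position 5)
LZ77 triple: (1, 3, 'c')


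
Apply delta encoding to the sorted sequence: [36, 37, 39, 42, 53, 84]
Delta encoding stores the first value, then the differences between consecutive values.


First value: 36
Deltas:
  37 - 36 = 1
  39 - 37 = 2
  42 - 39 = 3
  53 - 42 = 11
  84 - 53 = 31


Delta encoded: [36, 1, 2, 3, 11, 31]


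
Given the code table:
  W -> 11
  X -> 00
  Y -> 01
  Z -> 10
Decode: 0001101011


Decoding:
00 -> X
01 -> Y
10 -> Z
10 -> Z
11 -> W


Result: XYZZW


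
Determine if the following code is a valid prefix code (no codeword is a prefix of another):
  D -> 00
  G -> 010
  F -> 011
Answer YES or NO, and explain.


Checking each pair (does one codeword prefix another?):
  D='00' vs G='010': no prefix
  D='00' vs F='011': no prefix
  G='010' vs D='00': no prefix
  G='010' vs F='011': no prefix
  F='011' vs D='00': no prefix
  F='011' vs G='010': no prefix
No violation found over all pairs.

YES -- this is a valid prefix code. No codeword is a prefix of any other codeword.


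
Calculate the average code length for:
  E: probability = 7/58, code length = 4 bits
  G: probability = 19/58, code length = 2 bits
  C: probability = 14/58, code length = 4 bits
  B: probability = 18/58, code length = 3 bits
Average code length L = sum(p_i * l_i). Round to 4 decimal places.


Weighted contributions p_i * l_i:
  E: (7/58) * 4 = 28/58
  G: (19/58) * 2 = 38/58
  C: (14/58) * 4 = 56/58
  B: (18/58) * 3 = 54/58
Sum = (28 + 38 + 56 + 54)/58 = 176/58

L = 176/58 = 3.0345 bits/symbol


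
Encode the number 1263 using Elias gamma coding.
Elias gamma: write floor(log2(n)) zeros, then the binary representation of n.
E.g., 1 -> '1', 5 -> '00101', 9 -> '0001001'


num_bits = floor(log2(1263)) + 1 = 11
leading_zeros = num_bits - 1 = 10
binary(1263) = 10011101111

Elias gamma(1263) = '0000000000' + '10011101111' = 000000000010011101111 (21 bits)


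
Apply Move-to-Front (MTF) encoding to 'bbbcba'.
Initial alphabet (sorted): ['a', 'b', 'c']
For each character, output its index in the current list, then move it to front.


MTF encoding:
'b': index 1 in ['a', 'b', 'c'] -> ['b', 'a', 'c']
'b': index 0 in ['b', 'a', 'c'] -> ['b', 'a', 'c']
'b': index 0 in ['b', 'a', 'c'] -> ['b', 'a', 'c']
'c': index 2 in ['b', 'a', 'c'] -> ['c', 'b', 'a']
'b': index 1 in ['c', 'b', 'a'] -> ['b', 'c', 'a']
'a': index 2 in ['b', 'c', 'a'] -> ['a', 'b', 'c']


Output: [1, 0, 0, 2, 1, 2]


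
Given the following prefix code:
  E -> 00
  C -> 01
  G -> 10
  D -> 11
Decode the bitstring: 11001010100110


Decoding step by step:
Bits 11 -> D
Bits 00 -> E
Bits 10 -> G
Bits 10 -> G
Bits 10 -> G
Bits 01 -> C
Bits 10 -> G


Decoded message: DEGGGCG


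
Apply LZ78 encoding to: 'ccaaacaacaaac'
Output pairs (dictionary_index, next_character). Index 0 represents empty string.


LZ78 encoding steps:
Dictionary: {0: ''}
Step 1: w='' (idx 0), next='c' -> output (0, 'c'), add 'c' as idx 1
Step 2: w='c' (idx 1), next='a' -> output (1, 'a'), add 'ca' as idx 2
Step 3: w='' (idx 0), next='a' -> output (0, 'a'), add 'a' as idx 3
Step 4: w='a' (idx 3), next='c' -> output (3, 'c'), add 'ac' as idx 4
Step 5: w='a' (idx 3), next='a' -> output (3, 'a'), add 'aa' as idx 5
Step 6: w='ca' (idx 2), next='a' -> output (2, 'a'), add 'caa' as idx 6
Step 7: w='ac' (idx 4), end of input -> output (4, '')


Encoded: [(0, 'c'), (1, 'a'), (0, 'a'), (3, 'c'), (3, 'a'), (2, 'a'), (4, '')]


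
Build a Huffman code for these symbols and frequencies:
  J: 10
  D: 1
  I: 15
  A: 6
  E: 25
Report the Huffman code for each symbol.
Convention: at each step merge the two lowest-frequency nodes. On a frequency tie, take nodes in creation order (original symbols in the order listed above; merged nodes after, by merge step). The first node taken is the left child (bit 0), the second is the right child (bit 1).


Huffman tree construction:
Step 1: Merge D(1) + A(6) = 7
Step 2: Merge (D+A)(7) + J(10) = 17
Step 3: Merge I(15) + ((D+A)+J)(17) = 32
Step 4: Merge E(25) + (I+((D+A)+J))(32) = 57
Read each symbol's code off the tree from the root (left child = 0, right child = 1).

Codes:
  J: 111 (length 3)
  D: 1100 (length 4)
  I: 10 (length 2)
  A: 1101 (length 4)
  E: 0 (length 1)
Average code length: 113/57 = 1.9825 bits/symbol


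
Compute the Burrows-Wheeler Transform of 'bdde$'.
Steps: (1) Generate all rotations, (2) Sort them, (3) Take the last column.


Rotations (sorted):
  0: $bdde -> last char: e
  1: bdde$ -> last char: $
  2: dde$b -> last char: b
  3: de$bd -> last char: d
  4: e$bdd -> last char: d


BWT = e$bdd


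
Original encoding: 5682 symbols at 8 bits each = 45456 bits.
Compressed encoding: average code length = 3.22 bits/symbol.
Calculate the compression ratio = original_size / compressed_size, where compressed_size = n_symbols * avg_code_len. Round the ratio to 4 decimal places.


original_size = n_symbols * orig_bits = 5682 * 8 = 45456 bits
compressed_size = n_symbols * avg_code_len = 5682 * 3.22 = 18296.04 bits
ratio = original_size / compressed_size = 45456 / 18296.04 = 2.4845

Compression ratio = 2.4845


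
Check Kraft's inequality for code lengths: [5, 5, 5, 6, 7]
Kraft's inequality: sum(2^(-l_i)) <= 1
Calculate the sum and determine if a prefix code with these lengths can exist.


Sum = 2^(-5) + 2^(-5) + 2^(-5) + 2^(-6) + 2^(-7)
    = 0.03125 + 0.03125 + 0.03125 + 0.015625 + 0.0078125
    = 15/128 = 0.1171875
Since 0.1171875 <= 1, Kraft's inequality IS satisfied.
A prefix code with these lengths CAN exist.

Kraft sum = 0.1171875. Satisfied.


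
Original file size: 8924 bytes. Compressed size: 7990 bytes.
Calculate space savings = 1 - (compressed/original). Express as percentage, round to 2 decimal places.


ratio = compressed/original = 7990/8924 = 0.895338
savings = 1 - ratio = 1 - 0.895338 = 0.104662
as a percentage: 0.104662 * 100 = 10.47%

Space savings = 1 - 7990/8924 = 10.47%


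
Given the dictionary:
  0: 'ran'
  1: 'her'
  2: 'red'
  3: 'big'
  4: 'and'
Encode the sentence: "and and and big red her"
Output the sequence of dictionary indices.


Look up each word in the dictionary:
  'and' -> 4
  'and' -> 4
  'and' -> 4
  'big' -> 3
  'red' -> 2
  'her' -> 1

Encoded: [4, 4, 4, 3, 2, 1]


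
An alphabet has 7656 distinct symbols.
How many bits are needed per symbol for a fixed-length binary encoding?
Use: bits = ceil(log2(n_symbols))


log2(7656) = 12.9024
Bracket: 2^12 = 4096 < 7656 <= 2^13 = 8192
So ceil(log2(7656)) = 13

bits = ceil(log2(7656)) = ceil(12.9024) = 13 bits


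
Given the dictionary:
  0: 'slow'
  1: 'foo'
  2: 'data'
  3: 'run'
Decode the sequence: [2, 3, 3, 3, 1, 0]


Look up each index in the dictionary:
  2 -> 'data'
  3 -> 'run'
  3 -> 'run'
  3 -> 'run'
  1 -> 'foo'
  0 -> 'slow'

Decoded: "data run run run foo slow"


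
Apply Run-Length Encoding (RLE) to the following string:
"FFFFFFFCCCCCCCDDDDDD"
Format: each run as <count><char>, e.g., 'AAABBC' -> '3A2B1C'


Scanning runs left to right:
  i=0: run of 'F' x 7 -> '7F'
  i=7: run of 'C' x 7 -> '7C'
  i=14: run of 'D' x 6 -> '6D'

RLE = 7F7C6D


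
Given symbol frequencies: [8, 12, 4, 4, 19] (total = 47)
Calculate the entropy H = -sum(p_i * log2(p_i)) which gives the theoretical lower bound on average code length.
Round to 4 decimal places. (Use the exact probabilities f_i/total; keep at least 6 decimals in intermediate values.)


Per-symbol terms -p_i * log2(p_i) with p_i = f_i/47:
  p = 8/47 = 0.170213: log2(p) = -2.554589, -p*log2(p) = 0.434824
  p = 12/47 = 0.255319: log2(p) = -1.969626, -p*log2(p) = 0.502883
  p = 4/47 = 0.085106: log2(p) = -3.554589, -p*log2(p) = 0.302518
  p = 4/47 = 0.085106: log2(p) = -3.554589, -p*log2(p) = 0.302518
  p = 19/47 = 0.404255: log2(p) = -1.306661, -p*log2(p) = 0.528225
H = 0.434824 + 0.502883 + 0.302518 + 0.302518 + 0.528225 = 2.070968

H = 2.071 bits/symbol


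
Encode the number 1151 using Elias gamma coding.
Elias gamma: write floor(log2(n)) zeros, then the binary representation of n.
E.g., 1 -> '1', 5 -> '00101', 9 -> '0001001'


num_bits = floor(log2(1151)) + 1 = 11
leading_zeros = num_bits - 1 = 10
binary(1151) = 10001111111

Elias gamma(1151) = '0000000000' + '10001111111' = 000000000010001111111 (21 bits)


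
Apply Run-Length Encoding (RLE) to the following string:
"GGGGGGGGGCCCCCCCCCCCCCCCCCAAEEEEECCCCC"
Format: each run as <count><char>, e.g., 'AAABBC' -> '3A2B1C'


Scanning runs left to right:
  i=0: run of 'G' x 9 -> '9G'
  i=9: run of 'C' x 17 -> '17C'
  i=26: run of 'A' x 2 -> '2A'
  i=28: run of 'E' x 5 -> '5E'
  i=33: run of 'C' x 5 -> '5C'

RLE = 9G17C2A5E5C


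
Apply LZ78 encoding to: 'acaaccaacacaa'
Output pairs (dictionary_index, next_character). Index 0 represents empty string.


LZ78 encoding steps:
Dictionary: {0: ''}
Step 1: w='' (idx 0), next='a' -> output (0, 'a'), add 'a' as idx 1
Step 2: w='' (idx 0), next='c' -> output (0, 'c'), add 'c' as idx 2
Step 3: w='a' (idx 1), next='a' -> output (1, 'a'), add 'aa' as idx 3
Step 4: w='c' (idx 2), next='c' -> output (2, 'c'), add 'cc' as idx 4
Step 5: w='aa' (idx 3), next='c' -> output (3, 'c'), add 'aac' as idx 5
Step 6: w='a' (idx 1), next='c' -> output (1, 'c'), add 'ac' as idx 6
Step 7: w='aa' (idx 3), end of input -> output (3, '')


Encoded: [(0, 'a'), (0, 'c'), (1, 'a'), (2, 'c'), (3, 'c'), (1, 'c'), (3, '')]


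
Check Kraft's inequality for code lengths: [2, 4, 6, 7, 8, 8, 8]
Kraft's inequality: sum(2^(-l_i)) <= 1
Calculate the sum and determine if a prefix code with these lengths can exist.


Sum = 2^(-2) + 2^(-4) + 2^(-6) + 2^(-7) + 2^(-8) + 2^(-8) + 2^(-8)
    = 0.25 + 0.0625 + 0.015625 + 0.0078125 + 0.00390625 + 0.00390625 + 0.00390625
    = 89/256 = 0.34765625
Since 0.34765625 <= 1, Kraft's inequality IS satisfied.
A prefix code with these lengths CAN exist.

Kraft sum = 0.34765625. Satisfied.


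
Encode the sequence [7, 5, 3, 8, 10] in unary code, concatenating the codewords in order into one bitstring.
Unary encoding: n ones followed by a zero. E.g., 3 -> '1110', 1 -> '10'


Encode each number as n ones followed by a terminating 0:
  7 -> 11111110 (8 bits)
  5 -> 111110 (6 bits)
  3 -> 1110 (4 bits)
  8 -> 111111110 (9 bits)
  10 -> 11111111110 (11 bits)
Total length = 8 + 6 + 4 + 9 + 11 = 38 bits.

Unary([7, 5, 3, 8, 10]) = 11111110111110111011111111011111111110 (38 bits)


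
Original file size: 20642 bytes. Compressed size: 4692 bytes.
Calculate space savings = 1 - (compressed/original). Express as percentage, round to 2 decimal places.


ratio = compressed/original = 4692/20642 = 0.227304
savings = 1 - ratio = 1 - 0.227304 = 0.772696
as a percentage: 0.772696 * 100 = 77.27%

Space savings = 1 - 4692/20642 = 77.27%


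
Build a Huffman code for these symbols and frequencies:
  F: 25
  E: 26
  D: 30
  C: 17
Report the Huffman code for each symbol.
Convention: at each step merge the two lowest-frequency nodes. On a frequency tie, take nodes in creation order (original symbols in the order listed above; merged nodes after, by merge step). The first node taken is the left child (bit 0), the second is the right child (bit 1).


Huffman tree construction:
Step 1: Merge C(17) + F(25) = 42
Step 2: Merge E(26) + D(30) = 56
Step 3: Merge (C+F)(42) + (E+D)(56) = 98
Read each symbol's code off the tree from the root (left child = 0, right child = 1).

Codes:
  F: 01 (length 2)
  E: 10 (length 2)
  D: 11 (length 2)
  C: 00 (length 2)
Average code length: 196/98 = 2.0000 bits/symbol


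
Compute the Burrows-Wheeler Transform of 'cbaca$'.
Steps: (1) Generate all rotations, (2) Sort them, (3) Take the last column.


Rotations (sorted):
  0: $cbaca -> last char: a
  1: a$cbac -> last char: c
  2: aca$cb -> last char: b
  3: baca$c -> last char: c
  4: ca$cba -> last char: a
  5: cbaca$ -> last char: $


BWT = acbca$


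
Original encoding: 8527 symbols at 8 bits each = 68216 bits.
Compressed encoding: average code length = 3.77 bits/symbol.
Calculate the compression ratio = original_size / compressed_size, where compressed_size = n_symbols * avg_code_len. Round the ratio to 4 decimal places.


original_size = n_symbols * orig_bits = 8527 * 8 = 68216 bits
compressed_size = n_symbols * avg_code_len = 8527 * 3.77 = 32146.79 bits
ratio = original_size / compressed_size = 68216 / 32146.79 = 2.122

Compression ratio = 2.122


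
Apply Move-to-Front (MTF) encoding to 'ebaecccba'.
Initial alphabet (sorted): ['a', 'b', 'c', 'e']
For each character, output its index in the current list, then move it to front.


MTF encoding:
'e': index 3 in ['a', 'b', 'c', 'e'] -> ['e', 'a', 'b', 'c']
'b': index 2 in ['e', 'a', 'b', 'c'] -> ['b', 'e', 'a', 'c']
'a': index 2 in ['b', 'e', 'a', 'c'] -> ['a', 'b', 'e', 'c']
'e': index 2 in ['a', 'b', 'e', 'c'] -> ['e', 'a', 'b', 'c']
'c': index 3 in ['e', 'a', 'b', 'c'] -> ['c', 'e', 'a', 'b']
'c': index 0 in ['c', 'e', 'a', 'b'] -> ['c', 'e', 'a', 'b']
'c': index 0 in ['c', 'e', 'a', 'b'] -> ['c', 'e', 'a', 'b']
'b': index 3 in ['c', 'e', 'a', 'b'] -> ['b', 'c', 'e', 'a']
'a': index 3 in ['b', 'c', 'e', 'a'] -> ['a', 'b', 'c', 'e']


Output: [3, 2, 2, 2, 3, 0, 0, 3, 3]


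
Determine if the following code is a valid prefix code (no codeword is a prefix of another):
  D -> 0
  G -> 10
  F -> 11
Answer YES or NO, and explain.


Checking each pair (does one codeword prefix another?):
  D='0' vs G='10': no prefix
  D='0' vs F='11': no prefix
  G='10' vs D='0': no prefix
  G='10' vs F='11': no prefix
  F='11' vs D='0': no prefix
  F='11' vs G='10': no prefix
No violation found over all pairs.

YES -- this is a valid prefix code. No codeword is a prefix of any other codeword.


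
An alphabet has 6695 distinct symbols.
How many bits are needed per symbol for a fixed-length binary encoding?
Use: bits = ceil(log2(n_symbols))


log2(6695) = 12.7089
Bracket: 2^12 = 4096 < 6695 <= 2^13 = 8192
So ceil(log2(6695)) = 13

bits = ceil(log2(6695)) = ceil(12.7089) = 13 bits


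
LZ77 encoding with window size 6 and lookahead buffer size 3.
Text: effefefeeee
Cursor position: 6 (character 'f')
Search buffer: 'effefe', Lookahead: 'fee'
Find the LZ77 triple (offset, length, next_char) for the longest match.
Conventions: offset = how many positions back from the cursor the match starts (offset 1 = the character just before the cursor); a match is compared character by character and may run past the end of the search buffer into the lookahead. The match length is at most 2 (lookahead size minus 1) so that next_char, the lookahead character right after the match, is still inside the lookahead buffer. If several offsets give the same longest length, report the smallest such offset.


Try each offset into the search buffer:
  offset=1 (pos 5, char 'e'): match length 0
  offset=2 (pos 4, char 'f'): match length 2
  offset=3 (pos 3, char 'e'): match length 0
  offset=4 (pos 2, char 'f'): match length 2
  offset=5 (pos 1, char 'f'): match length 1
  offset=6 (pos 0, char 'e'): match length 0
Longest match has length 2, found at offsets 2, 4; take the smallest, offset 2.
next_char = character at position 6 + 2 = 8 -> 'e'

Best match: offset=2, length=2 (matching 'fe' starting at position 4)
LZ77 triple: (2, 2, 'e')


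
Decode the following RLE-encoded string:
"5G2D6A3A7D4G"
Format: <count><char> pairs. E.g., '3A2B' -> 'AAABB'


Expanding each <count><char> pair:
  5G -> 'GGGGG'
  2D -> 'DD'
  6A -> 'AAAAAA'
  3A -> 'AAA'
  7D -> 'DDDDDDD'
  4G -> 'GGGG'

Decoded = GGGGGDDAAAAAAAAADDDDDDDGGGG


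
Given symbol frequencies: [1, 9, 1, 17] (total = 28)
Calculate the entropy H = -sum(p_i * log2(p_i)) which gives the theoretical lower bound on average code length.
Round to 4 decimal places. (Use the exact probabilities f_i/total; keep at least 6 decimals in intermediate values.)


Per-symbol terms -p_i * log2(p_i) with p_i = f_i/28:
  p = 1/28 = 0.035714: log2(p) = -4.807355, -p*log2(p) = 0.171691
  p = 9/28 = 0.321429: log2(p) = -1.637430, -p*log2(p) = 0.526317
  p = 1/28 = 0.035714: log2(p) = -4.807355, -p*log2(p) = 0.171691
  p = 17/28 = 0.607143: log2(p) = -0.719892, -p*log2(p) = 0.437077
H = 0.171691 + 0.526317 + 0.171691 + 0.437077 = 1.306776

H = 1.3068 bits/symbol


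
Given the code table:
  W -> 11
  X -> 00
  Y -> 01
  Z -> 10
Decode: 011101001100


Decoding:
01 -> Y
11 -> W
01 -> Y
00 -> X
11 -> W
00 -> X


Result: YWYXWX


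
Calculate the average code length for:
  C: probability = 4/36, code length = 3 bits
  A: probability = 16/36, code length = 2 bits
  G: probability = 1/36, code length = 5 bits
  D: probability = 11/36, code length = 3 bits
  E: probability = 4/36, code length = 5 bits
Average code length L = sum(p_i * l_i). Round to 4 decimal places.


Weighted contributions p_i * l_i:
  C: (4/36) * 3 = 12/36
  A: (16/36) * 2 = 32/36
  G: (1/36) * 5 = 5/36
  D: (11/36) * 3 = 33/36
  E: (4/36) * 5 = 20/36
Sum = (12 + 32 + 5 + 33 + 20)/36 = 102/36

L = 102/36 = 2.8333 bits/symbol


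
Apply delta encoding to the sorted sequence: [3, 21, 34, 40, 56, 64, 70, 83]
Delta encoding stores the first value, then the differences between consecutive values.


First value: 3
Deltas:
  21 - 3 = 18
  34 - 21 = 13
  40 - 34 = 6
  56 - 40 = 16
  64 - 56 = 8
  70 - 64 = 6
  83 - 70 = 13


Delta encoded: [3, 18, 13, 6, 16, 8, 6, 13]


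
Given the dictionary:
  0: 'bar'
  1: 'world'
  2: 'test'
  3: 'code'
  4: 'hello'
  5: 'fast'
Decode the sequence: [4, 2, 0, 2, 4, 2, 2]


Look up each index in the dictionary:
  4 -> 'hello'
  2 -> 'test'
  0 -> 'bar'
  2 -> 'test'
  4 -> 'hello'
  2 -> 'test'
  2 -> 'test'

Decoded: "hello test bar test hello test test"


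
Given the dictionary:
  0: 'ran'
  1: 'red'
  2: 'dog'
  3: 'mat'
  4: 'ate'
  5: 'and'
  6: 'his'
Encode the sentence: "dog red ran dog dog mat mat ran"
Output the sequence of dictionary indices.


Look up each word in the dictionary:
  'dog' -> 2
  'red' -> 1
  'ran' -> 0
  'dog' -> 2
  'dog' -> 2
  'mat' -> 3
  'mat' -> 3
  'ran' -> 0

Encoded: [2, 1, 0, 2, 2, 3, 3, 0]


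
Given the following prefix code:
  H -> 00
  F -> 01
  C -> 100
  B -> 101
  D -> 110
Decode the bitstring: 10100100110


Decoding step by step:
Bits 101 -> B
Bits 00 -> H
Bits 100 -> C
Bits 110 -> D


Decoded message: BHCD


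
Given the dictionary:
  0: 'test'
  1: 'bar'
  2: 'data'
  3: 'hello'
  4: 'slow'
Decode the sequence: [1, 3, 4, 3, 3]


Look up each index in the dictionary:
  1 -> 'bar'
  3 -> 'hello'
  4 -> 'slow'
  3 -> 'hello'
  3 -> 'hello'

Decoded: "bar hello slow hello hello"


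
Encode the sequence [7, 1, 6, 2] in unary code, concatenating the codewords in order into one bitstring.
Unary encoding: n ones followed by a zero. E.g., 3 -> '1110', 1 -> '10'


Encode each number as n ones followed by a terminating 0:
  7 -> 11111110 (8 bits)
  1 -> 10 (2 bits)
  6 -> 1111110 (7 bits)
  2 -> 110 (3 bits)
Total length = 8 + 2 + 7 + 3 = 20 bits.

Unary([7, 1, 6, 2]) = 11111110101111110110 (20 bits)


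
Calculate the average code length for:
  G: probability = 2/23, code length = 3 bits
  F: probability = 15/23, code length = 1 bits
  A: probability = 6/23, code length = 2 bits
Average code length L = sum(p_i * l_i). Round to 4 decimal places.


Weighted contributions p_i * l_i:
  G: (2/23) * 3 = 6/23
  F: (15/23) * 1 = 15/23
  A: (6/23) * 2 = 12/23
Sum = (6 + 15 + 12)/23 = 33/23

L = 33/23 = 1.4348 bits/symbol


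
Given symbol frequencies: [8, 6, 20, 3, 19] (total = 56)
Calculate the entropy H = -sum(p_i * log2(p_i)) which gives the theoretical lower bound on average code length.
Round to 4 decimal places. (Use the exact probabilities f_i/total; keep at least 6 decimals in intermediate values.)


Per-symbol terms -p_i * log2(p_i) with p_i = f_i/56:
  p = 8/56 = 0.142857: log2(p) = -2.807355, -p*log2(p) = 0.401051
  p = 6/56 = 0.107143: log2(p) = -3.222392, -p*log2(p) = 0.345256
  p = 20/56 = 0.357143: log2(p) = -1.485427, -p*log2(p) = 0.530510
  p = 3/56 = 0.053571: log2(p) = -4.222392, -p*log2(p) = 0.226200
  p = 19/56 = 0.339286: log2(p) = -1.559427, -p*log2(p) = 0.529091
H = 0.401051 + 0.345256 + 0.530510 + 0.226200 + 0.529091 = 2.032108

H = 2.0321 bits/symbol


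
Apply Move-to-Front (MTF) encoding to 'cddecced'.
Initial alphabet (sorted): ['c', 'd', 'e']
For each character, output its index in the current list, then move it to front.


MTF encoding:
'c': index 0 in ['c', 'd', 'e'] -> ['c', 'd', 'e']
'd': index 1 in ['c', 'd', 'e'] -> ['d', 'c', 'e']
'd': index 0 in ['d', 'c', 'e'] -> ['d', 'c', 'e']
'e': index 2 in ['d', 'c', 'e'] -> ['e', 'd', 'c']
'c': index 2 in ['e', 'd', 'c'] -> ['c', 'e', 'd']
'c': index 0 in ['c', 'e', 'd'] -> ['c', 'e', 'd']
'e': index 1 in ['c', 'e', 'd'] -> ['e', 'c', 'd']
'd': index 2 in ['e', 'c', 'd'] -> ['d', 'e', 'c']


Output: [0, 1, 0, 2, 2, 0, 1, 2]


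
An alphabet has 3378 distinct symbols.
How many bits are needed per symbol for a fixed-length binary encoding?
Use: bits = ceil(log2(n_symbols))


log2(3378) = 11.722
Bracket: 2^11 = 2048 < 3378 <= 2^12 = 4096
So ceil(log2(3378)) = 12

bits = ceil(log2(3378)) = ceil(11.722) = 12 bits


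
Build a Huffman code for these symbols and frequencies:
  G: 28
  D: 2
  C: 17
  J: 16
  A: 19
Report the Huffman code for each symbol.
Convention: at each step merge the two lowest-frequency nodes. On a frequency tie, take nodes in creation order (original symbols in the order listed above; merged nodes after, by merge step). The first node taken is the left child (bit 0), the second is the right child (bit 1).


Huffman tree construction:
Step 1: Merge D(2) + J(16) = 18
Step 2: Merge C(17) + (D+J)(18) = 35
Step 3: Merge A(19) + G(28) = 47
Step 4: Merge (C+(D+J))(35) + (A+G)(47) = 82
Read each symbol's code off the tree from the root (left child = 0, right child = 1).

Codes:
  G: 11 (length 2)
  D: 010 (length 3)
  C: 00 (length 2)
  J: 011 (length 3)
  A: 10 (length 2)
Average code length: 182/82 = 2.2195 bits/symbol


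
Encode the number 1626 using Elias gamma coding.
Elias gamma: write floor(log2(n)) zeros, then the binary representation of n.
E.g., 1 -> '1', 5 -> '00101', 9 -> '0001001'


num_bits = floor(log2(1626)) + 1 = 11
leading_zeros = num_bits - 1 = 10
binary(1626) = 11001011010

Elias gamma(1626) = '0000000000' + '11001011010' = 000000000011001011010 (21 bits)


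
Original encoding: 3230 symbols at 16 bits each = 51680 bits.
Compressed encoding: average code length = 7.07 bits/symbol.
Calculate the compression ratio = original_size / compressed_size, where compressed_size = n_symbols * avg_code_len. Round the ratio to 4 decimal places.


original_size = n_symbols * orig_bits = 3230 * 16 = 51680 bits
compressed_size = n_symbols * avg_code_len = 3230 * 7.07 = 22836.1 bits
ratio = original_size / compressed_size = 51680 / 22836.1 = 2.2631

Compression ratio = 2.2631


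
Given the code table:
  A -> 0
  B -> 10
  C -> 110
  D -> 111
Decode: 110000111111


Decoding:
110 -> C
0 -> A
0 -> A
0 -> A
111 -> D
111 -> D


Result: CAAADD


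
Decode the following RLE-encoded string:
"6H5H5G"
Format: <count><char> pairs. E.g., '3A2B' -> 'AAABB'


Expanding each <count><char> pair:
  6H -> 'HHHHHH'
  5H -> 'HHHHH'
  5G -> 'GGGGG'

Decoded = HHHHHHHHHHHGGGGG


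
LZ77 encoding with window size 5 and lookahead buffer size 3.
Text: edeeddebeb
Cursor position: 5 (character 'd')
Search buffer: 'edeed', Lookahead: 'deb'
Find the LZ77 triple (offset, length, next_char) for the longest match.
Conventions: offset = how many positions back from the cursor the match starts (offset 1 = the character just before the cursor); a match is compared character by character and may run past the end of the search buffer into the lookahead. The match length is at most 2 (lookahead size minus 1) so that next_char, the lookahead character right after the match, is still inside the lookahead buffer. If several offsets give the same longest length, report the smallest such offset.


Try each offset into the search buffer:
  offset=1 (pos 4, char 'd'): match length 1
  offset=2 (pos 3, char 'e'): match length 0
  offset=3 (pos 2, char 'e'): match length 0
  offset=4 (pos 1, char 'd'): match length 2
  offset=5 (pos 0, char 'e'): match length 0
Longest match has length 2 at offset 4.
next_char = character at position 5 + 2 = 7 -> 'b'

Best match: offset=4, length=2 (matching 'de' starting at position 1)
LZ77 triple: (4, 2, 'b')


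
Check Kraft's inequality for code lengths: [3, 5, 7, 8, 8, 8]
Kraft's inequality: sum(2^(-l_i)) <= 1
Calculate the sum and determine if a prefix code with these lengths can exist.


Sum = 2^(-3) + 2^(-5) + 2^(-7) + 2^(-8) + 2^(-8) + 2^(-8)
    = 0.125 + 0.03125 + 0.0078125 + 0.00390625 + 0.00390625 + 0.00390625
    = 45/256 = 0.17578125
Since 0.17578125 <= 1, Kraft's inequality IS satisfied.
A prefix code with these lengths CAN exist.

Kraft sum = 0.17578125. Satisfied.


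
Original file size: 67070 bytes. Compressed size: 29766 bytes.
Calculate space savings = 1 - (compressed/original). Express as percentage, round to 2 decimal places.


ratio = compressed/original = 29766/67070 = 0.443805
savings = 1 - ratio = 1 - 0.443805 = 0.556195
as a percentage: 0.556195 * 100 = 55.62%

Space savings = 1 - 29766/67070 = 55.62%


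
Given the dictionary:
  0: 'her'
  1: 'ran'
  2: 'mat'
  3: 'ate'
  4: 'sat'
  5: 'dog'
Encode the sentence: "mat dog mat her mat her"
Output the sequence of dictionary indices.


Look up each word in the dictionary:
  'mat' -> 2
  'dog' -> 5
  'mat' -> 2
  'her' -> 0
  'mat' -> 2
  'her' -> 0

Encoded: [2, 5, 2, 0, 2, 0]


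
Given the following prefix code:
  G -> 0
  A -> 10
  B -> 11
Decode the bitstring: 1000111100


Decoding step by step:
Bits 10 -> A
Bits 0 -> G
Bits 0 -> G
Bits 11 -> B
Bits 11 -> B
Bits 0 -> G
Bits 0 -> G


Decoded message: AGGBBGG


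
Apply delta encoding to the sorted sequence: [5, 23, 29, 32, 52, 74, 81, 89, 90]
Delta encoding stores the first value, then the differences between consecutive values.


First value: 5
Deltas:
  23 - 5 = 18
  29 - 23 = 6
  32 - 29 = 3
  52 - 32 = 20
  74 - 52 = 22
  81 - 74 = 7
  89 - 81 = 8
  90 - 89 = 1


Delta encoded: [5, 18, 6, 3, 20, 22, 7, 8, 1]


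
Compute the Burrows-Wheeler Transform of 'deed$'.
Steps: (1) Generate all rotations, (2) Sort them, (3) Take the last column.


Rotations (sorted):
  0: $deed -> last char: d
  1: d$dee -> last char: e
  2: deed$ -> last char: $
  3: ed$de -> last char: e
  4: eed$d -> last char: d


BWT = de$ed


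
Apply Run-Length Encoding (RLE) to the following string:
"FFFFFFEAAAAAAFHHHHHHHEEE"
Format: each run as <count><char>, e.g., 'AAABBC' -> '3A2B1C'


Scanning runs left to right:
  i=0: run of 'F' x 6 -> '6F'
  i=6: run of 'E' x 1 -> '1E'
  i=7: run of 'A' x 6 -> '6A'
  i=13: run of 'F' x 1 -> '1F'
  i=14: run of 'H' x 7 -> '7H'
  i=21: run of 'E' x 3 -> '3E'

RLE = 6F1E6A1F7H3E


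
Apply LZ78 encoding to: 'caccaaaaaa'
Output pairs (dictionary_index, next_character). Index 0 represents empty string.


LZ78 encoding steps:
Dictionary: {0: ''}
Step 1: w='' (idx 0), next='c' -> output (0, 'c'), add 'c' as idx 1
Step 2: w='' (idx 0), next='a' -> output (0, 'a'), add 'a' as idx 2
Step 3: w='c' (idx 1), next='c' -> output (1, 'c'), add 'cc' as idx 3
Step 4: w='a' (idx 2), next='a' -> output (2, 'a'), add 'aa' as idx 4
Step 5: w='aa' (idx 4), next='a' -> output (4, 'a'), add 'aaa' as idx 5
Step 6: w='a' (idx 2), end of input -> output (2, '')


Encoded: [(0, 'c'), (0, 'a'), (1, 'c'), (2, 'a'), (4, 'a'), (2, '')]


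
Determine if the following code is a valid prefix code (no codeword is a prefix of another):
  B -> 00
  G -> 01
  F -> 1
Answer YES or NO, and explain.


Checking each pair (does one codeword prefix another?):
  B='00' vs G='01': no prefix
  B='00' vs F='1': no prefix
  G='01' vs B='00': no prefix
  G='01' vs F='1': no prefix
  F='1' vs B='00': no prefix
  F='1' vs G='01': no prefix
No violation found over all pairs.

YES -- this is a valid prefix code. No codeword is a prefix of any other codeword.


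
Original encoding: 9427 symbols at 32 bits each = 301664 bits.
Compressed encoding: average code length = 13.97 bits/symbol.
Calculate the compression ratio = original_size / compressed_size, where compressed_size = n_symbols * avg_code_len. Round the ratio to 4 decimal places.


original_size = n_symbols * orig_bits = 9427 * 32 = 301664 bits
compressed_size = n_symbols * avg_code_len = 9427 * 13.97 = 131695.19 bits
ratio = original_size / compressed_size = 301664 / 131695.19 = 2.2906

Compression ratio = 2.2906


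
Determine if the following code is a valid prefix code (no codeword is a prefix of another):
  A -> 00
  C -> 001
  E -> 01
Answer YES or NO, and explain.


Checking each pair (does one codeword prefix another?):
  A='00' vs C='001': prefix -- VIOLATION

NO -- this is NOT a valid prefix code. A (00) is a prefix of C (001).


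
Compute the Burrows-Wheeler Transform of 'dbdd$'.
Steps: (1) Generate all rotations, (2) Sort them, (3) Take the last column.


Rotations (sorted):
  0: $dbdd -> last char: d
  1: bdd$d -> last char: d
  2: d$dbd -> last char: d
  3: dbdd$ -> last char: $
  4: dd$db -> last char: b


BWT = ddd$b


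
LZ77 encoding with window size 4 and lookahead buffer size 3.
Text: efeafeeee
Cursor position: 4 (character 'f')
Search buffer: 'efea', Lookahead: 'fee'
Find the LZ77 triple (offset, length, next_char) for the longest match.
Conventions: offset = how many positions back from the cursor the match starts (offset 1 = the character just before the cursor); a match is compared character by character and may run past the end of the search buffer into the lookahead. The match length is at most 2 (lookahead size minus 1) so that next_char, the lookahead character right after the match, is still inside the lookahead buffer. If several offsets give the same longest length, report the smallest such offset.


Try each offset into the search buffer:
  offset=1 (pos 3, char 'a'): match length 0
  offset=2 (pos 2, char 'e'): match length 0
  offset=3 (pos 1, char 'f'): match length 2
  offset=4 (pos 0, char 'e'): match length 0
Longest match has length 2 at offset 3.
next_char = character at position 4 + 2 = 6 -> 'e'

Best match: offset=3, length=2 (matching 'fe' starting at position 1)
LZ77 triple: (3, 2, 'e')


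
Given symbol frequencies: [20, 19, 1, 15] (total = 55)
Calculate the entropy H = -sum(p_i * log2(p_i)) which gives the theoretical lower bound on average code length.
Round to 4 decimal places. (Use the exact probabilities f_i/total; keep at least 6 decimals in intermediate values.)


Per-symbol terms -p_i * log2(p_i) with p_i = f_i/55:
  p = 20/55 = 0.363636: log2(p) = -1.459432, -p*log2(p) = 0.530702
  p = 19/55 = 0.345455: log2(p) = -1.533432, -p*log2(p) = 0.529731
  p = 1/55 = 0.018182: log2(p) = -5.781360, -p*log2(p) = 0.105116
  p = 15/55 = 0.272727: log2(p) = -1.874469, -p*log2(p) = 0.511219
H = 0.530702 + 0.529731 + 0.105116 + 0.511219 = 1.676768

H = 1.6768 bits/symbol
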